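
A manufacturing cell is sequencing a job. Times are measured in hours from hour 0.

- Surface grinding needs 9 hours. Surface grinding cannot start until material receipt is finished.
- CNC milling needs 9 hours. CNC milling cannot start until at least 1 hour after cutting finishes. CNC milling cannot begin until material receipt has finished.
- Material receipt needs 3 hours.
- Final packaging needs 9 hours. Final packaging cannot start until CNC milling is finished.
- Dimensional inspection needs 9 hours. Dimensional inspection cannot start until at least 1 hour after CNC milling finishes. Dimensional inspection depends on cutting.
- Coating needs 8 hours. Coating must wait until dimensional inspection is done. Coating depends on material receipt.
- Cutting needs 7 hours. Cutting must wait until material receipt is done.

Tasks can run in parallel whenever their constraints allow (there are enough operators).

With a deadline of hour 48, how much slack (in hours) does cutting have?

10

Material receipt can start immediately at hour 0; it finishes at hour 3.
Cutting waits on material receipt (finishes hour 3), so it starts at hour 3 and finishes at 3 + 7 = hour 10.

Working backward from the deadline:
Coating must finish by hour 48; it takes 8 hours, so it must start by 48 − 8 = hour 40.
Dimensional inspection has to be done before coating (must start by hour 40). That means finishing by hour 40, i.e. starting by 40 − 9 = hour 31.
Final packaging has no dependents, so it just needs to finish by hour 48. Starting by 48 − 9 = hour 39 achieves that.
CNC milling feeds dimensional inspection (must start by hour 31, minus 1-hour gap → hour 30); final packaging (must start by hour 39). Taking the minimum, CNC milling must finish by hour 30 and start by 30 − 9 = hour 21.
For cutting: CNC milling (must start by hour 21, minus 1-hour gap → hour 20); dimensional inspection (must start by hour 31). The most restrictive is hour 20; with a 7-hour duration, cutting must start by hour 13.
So cutting can start as early as hour 3 and as late as hour 13, giving 13 − 3 = 10 hours of slack.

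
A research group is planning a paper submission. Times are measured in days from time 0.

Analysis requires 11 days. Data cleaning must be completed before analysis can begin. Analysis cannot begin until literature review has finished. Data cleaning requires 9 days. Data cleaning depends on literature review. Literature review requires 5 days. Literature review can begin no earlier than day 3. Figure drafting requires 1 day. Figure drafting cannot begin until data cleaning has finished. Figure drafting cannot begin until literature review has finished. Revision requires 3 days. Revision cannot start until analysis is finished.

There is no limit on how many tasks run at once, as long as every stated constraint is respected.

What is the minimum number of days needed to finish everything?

31

Literature review waits on its own release at day 3, so it starts at day 3 and finishes at 3 + 5 = day 8.
After literature review (finishes day 8), data cleaning can start at day 8 and finishes at day 17.
Figure drafting cannot start until data cleaning (finishes day 17); literature review (finishes day 8). The controlling bound is day 17, so figure drafting finishes at 17 + 1 = day 18.
Analysis needs all of data cleaning (finishes day 17); literature review (finishes day 8). That puts its earliest start at day 17; it finishes at 17 + 11 = day 28.
After analysis (finishes day 28), revision can start at day 28 and finishes at day 31.
All tasks are finished once the last one completes. Finish times: Literature review at 8, Data cleaning at 17, Analysis at 28, Figure drafting at 18, Revision at 31. The latest is day 31.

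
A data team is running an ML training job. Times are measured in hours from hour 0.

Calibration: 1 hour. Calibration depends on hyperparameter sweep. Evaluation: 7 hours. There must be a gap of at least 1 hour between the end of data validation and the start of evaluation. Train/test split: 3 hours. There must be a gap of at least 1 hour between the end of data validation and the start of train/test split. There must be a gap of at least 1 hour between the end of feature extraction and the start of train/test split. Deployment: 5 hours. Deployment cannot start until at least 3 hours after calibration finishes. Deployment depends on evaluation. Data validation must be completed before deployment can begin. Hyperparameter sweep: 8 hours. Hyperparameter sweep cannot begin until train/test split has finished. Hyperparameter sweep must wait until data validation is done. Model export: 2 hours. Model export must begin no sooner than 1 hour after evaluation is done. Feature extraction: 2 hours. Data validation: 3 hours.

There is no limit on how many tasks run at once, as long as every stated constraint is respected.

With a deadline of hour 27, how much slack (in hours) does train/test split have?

3

Feature extraction can start immediately at hour 0; it finishes at hour 2.
Data validation can start immediately at hour 0; it finishes at hour 3.
For train/test split: data validation (finishes hour 3, plus 1-hour gap → hour 4); feature extraction (finishes hour 2, plus 1-hour gap → hour 3). Taking the maximum gives a start of hour 4, and it finishes at 4 + 3 = hour 7.

Working backward from the deadline:
Deployment must finish by hour 27; it takes 5 hours, so it must start by 27 − 5 = hour 22.
Calibration feeds into deployment (must start by hour 22, minus 3-hour gap → hour 19); so calibration must finish by hour 19 and therefore start by hour 18.
Hyperparameter sweep must finish before calibration (must start by hour 18). With an 8-hour duration, hyperparameter sweep must start by 18 − 8 = hour 10.
Train/test split must finish before hyperparameter sweep (must start by hour 10). With a 3-hour duration, train/test split must start by 10 − 3 = hour 7.
So train/test split can start as early as hour 4 and as late as hour 7, giving 7 − 4 = 3 hours of slack.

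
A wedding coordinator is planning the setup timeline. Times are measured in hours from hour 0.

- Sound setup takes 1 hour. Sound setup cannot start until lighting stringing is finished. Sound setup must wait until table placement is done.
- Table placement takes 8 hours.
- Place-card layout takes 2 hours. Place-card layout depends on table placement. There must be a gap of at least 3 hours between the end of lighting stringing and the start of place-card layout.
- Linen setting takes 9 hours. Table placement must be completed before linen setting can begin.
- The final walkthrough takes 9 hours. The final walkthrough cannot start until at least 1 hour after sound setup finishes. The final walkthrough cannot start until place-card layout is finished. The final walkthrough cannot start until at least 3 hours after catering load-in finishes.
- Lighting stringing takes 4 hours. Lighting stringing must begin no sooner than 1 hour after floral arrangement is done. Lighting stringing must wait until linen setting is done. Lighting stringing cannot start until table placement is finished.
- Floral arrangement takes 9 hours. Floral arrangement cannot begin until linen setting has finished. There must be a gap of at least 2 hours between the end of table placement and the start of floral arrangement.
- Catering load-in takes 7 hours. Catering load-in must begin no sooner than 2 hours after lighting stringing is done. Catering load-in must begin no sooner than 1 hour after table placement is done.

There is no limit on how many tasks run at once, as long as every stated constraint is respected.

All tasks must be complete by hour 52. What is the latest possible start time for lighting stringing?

The final walkthrough must finish by hour 52; it takes 9 hours, so it must start by 52 − 9 = hour 43.
Sound setup must finish before the final walkthrough (must start by hour 43, minus 1-hour gap → hour 42). With a 1-hour duration, sound setup must start by 42 − 1 = hour 41.
Catering load-in has to be done before the final walkthrough (must start by hour 43, minus 3-hour gap → hour 40). That means finishing by hour 40, i.e. starting by 40 − 7 = hour 33.
Place-card layout must finish before the final walkthrough (must start by hour 43). With a 2-hour duration, place-card layout must start by 43 − 2 = hour 41.
Lighting stringing must finish in time for sound setup (must start by hour 41); catering load-in (must start by hour 33, minus 2-hour gap → hour 31); place-card layout (must start by hour 41, minus 3-hour gap → hour 38). The tightest is hour 31, so lighting stringing must start by 31 − 4 = hour 27.

27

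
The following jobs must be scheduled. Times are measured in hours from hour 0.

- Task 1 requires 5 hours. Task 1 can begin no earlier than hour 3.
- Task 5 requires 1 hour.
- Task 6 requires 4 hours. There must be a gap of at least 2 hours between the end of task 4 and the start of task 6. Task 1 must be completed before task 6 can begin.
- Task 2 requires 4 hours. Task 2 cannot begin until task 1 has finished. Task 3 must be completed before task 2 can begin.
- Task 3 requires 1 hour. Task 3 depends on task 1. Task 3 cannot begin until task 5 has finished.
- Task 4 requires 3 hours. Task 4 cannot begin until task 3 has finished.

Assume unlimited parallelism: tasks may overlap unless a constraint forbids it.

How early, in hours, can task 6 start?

14

Nothing blocks task 5, so it runs from hour 0 to hour 1.
Task 1 waits on its own release at hour 3, so it starts at hour 3 and finishes at 3 + 5 = hour 8.
Task 3 has to wait for task 1 (finishes hour 8); task 5 (finishes hour 1). The latest of these is hour 8, so task 3 runs hour 8 to 8 + 1 = hour 9.
Task 4 cannot begin until task 3 (finishes hour 9). It runs from hour 9 to 9 + 3 = hour 12.
Task 6 waits on task 4 (finishes hour 12, plus 2-hour gap → hour 14); task 1 (finishes hour 8). The latest of these is hour 14, which is the earliest task 6 can start.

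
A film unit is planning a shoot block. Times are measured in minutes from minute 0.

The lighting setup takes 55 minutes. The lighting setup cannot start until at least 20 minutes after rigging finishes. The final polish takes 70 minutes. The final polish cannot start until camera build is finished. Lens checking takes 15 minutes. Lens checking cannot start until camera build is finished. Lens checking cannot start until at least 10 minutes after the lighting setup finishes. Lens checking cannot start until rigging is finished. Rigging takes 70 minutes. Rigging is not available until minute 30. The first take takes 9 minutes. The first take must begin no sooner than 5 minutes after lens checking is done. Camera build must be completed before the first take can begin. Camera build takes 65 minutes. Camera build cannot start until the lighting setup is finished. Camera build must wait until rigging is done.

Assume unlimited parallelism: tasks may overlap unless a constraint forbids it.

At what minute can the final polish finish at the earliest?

Rigging waits on its own release at minute 30, so it starts at minute 30 and finishes at 30 + 70 = minute 100.
The lighting setup waits on rigging (finishes minute 100, plus 20-minute gap → minute 120), so it starts at minute 120 and finishes at 120 + 55 = minute 175.
Camera build cannot start until the lighting setup (finishes minute 175); rigging (finishes minute 100). The controlling bound is minute 175, so camera build finishes at 175 + 65 = minute 240.
The final polish cannot begin until camera build (finishes minute 240). It runs from minute 240 to 240 + 70 = minute 310.

310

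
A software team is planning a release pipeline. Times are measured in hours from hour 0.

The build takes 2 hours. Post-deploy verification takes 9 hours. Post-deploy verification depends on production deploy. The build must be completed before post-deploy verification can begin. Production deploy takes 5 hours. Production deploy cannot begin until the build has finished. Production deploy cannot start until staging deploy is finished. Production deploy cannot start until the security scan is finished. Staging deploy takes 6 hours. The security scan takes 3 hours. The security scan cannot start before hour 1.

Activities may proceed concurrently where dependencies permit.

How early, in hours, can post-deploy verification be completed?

Staging deploy has no prerequisites, so it starts at hour 0 and finishes at hour 6.
After its own release at hour 1, the security scan can start at hour 1 and finishes at hour 4.
The build can start immediately at hour 0; it finishes at hour 2.
Production deploy has to wait for the build (finishes hour 2); staging deploy (finishes hour 6); the security scan (finishes hour 4). The latest of these is hour 6, so production deploy runs hour 6 to 6 + 5 = hour 11.
For post-deploy verification: production deploy (finishes hour 11); the build (finishes hour 2). Taking the maximum gives a start of hour 11, and it finishes at 11 + 9 = hour 20.

20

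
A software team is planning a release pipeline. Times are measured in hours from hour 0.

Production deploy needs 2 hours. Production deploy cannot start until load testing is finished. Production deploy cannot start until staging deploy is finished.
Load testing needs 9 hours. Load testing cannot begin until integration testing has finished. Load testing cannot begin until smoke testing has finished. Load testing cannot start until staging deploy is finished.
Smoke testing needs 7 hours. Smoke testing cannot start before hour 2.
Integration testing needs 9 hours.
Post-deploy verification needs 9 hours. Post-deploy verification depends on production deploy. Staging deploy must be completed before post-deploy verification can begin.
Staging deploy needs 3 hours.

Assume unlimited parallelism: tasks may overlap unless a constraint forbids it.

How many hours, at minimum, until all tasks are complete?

Smoke testing waits on its own release at hour 2, so it starts at hour 2 and finishes at 2 + 7 = hour 9.
Nothing blocks staging deploy, so it runs from hour 0 to hour 3.
Nothing blocks integration testing, so it runs from hour 0 to hour 9.
Load testing cannot start until integration testing (finishes hour 9); smoke testing (finishes hour 9); staging deploy (finishes hour 3). The controlling bound is hour 9, so load testing finishes at 9 + 9 = hour 18.
Production deploy has to wait for load testing (finishes hour 18); staging deploy (finishes hour 3). The latest of these is hour 18, so production deploy runs hour 18 to 18 + 2 = hour 20.
Post-deploy verification cannot start until production deploy (finishes hour 20); staging deploy (finishes hour 3). The controlling bound is hour 20, so post-deploy verification finishes at 20 + 9 = hour 29.
All tasks are finished once the last one completes. Finish times: Integration testing at 9, Staging deploy at 3, Smoke testing at 9, Load testing at 18, Production deploy at 20, Post-deploy verification at 29. The latest is hour 29.

29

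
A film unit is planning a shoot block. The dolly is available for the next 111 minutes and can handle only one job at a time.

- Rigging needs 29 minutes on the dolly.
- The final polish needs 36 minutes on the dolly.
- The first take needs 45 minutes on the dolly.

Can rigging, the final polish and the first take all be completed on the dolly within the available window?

Running back to back, the jobs need 29 + 36 + 45 = 110 minutes on the dolly.
Since 110 ≤ 111, they fit within the window.

Yes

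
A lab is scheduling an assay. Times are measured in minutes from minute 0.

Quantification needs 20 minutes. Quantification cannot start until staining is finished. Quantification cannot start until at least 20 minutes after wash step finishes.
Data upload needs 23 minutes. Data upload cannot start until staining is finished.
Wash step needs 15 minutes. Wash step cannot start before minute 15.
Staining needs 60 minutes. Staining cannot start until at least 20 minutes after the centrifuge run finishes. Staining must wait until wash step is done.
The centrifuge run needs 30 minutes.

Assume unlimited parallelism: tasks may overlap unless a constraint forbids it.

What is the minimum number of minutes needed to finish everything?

133

Wash step cannot begin until its own release at minute 15. It runs from minute 15 to 15 + 15 = minute 30.
The centrifuge run has no prerequisites, so it starts at minute 0 and finishes at minute 30.
Staining cannot start until the centrifuge run (finishes minute 30, plus 20-minute gap → minute 50); wash step (finishes minute 30). The controlling bound is minute 50, so staining finishes at 50 + 60 = minute 110.
Data upload waits on staining (finishes minute 110), so it starts at minute 110 and finishes at 110 + 23 = minute 133.
Quantification needs all of staining (finishes minute 110); wash step (finishes minute 30, plus 20-minute gap → minute 50). That puts its earliest start at minute 110; it finishes at 110 + 20 = minute 130.
All tasks are finished once the last one completes. Finish times: The centrifuge run at 30, Wash step at 30, Staining at 110, Quantification at 130, Data upload at 133. The latest is minute 133.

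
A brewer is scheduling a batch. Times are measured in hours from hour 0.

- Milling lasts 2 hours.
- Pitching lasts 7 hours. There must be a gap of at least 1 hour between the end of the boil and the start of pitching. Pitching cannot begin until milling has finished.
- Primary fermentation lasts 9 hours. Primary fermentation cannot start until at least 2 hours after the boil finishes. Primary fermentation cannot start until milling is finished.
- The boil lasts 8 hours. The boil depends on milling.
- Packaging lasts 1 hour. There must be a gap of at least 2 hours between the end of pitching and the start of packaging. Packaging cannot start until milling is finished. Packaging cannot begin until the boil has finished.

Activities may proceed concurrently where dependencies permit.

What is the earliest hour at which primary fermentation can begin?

12

Nothing blocks milling, so it runs from hour 0 to hour 2.
The boil cannot begin until milling (finishes hour 2). It runs from hour 2 to 2 + 8 = hour 10.
Primary fermentation waits on the boil (finishes hour 10, plus 2-hour gap → hour 12); milling (finishes hour 2). The latest of these is hour 12, which is the earliest primary fermentation can start.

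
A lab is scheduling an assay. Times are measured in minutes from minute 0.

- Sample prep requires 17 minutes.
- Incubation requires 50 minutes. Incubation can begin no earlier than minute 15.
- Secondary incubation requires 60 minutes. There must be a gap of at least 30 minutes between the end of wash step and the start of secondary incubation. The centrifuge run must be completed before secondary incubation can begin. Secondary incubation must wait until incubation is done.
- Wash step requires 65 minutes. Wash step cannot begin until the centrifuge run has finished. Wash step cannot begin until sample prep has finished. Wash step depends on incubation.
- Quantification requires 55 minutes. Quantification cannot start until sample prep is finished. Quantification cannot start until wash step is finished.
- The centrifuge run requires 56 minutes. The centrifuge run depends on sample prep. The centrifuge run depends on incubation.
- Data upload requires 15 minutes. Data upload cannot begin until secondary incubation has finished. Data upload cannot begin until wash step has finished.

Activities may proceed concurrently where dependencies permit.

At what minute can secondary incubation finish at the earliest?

Incubation waits on its own release at minute 15, so it starts at minute 15 and finishes at 15 + 50 = minute 65.
Sample prep can start immediately at minute 0; it finishes at minute 17.
The centrifuge run cannot start until sample prep (finishes minute 17); incubation (finishes minute 65). The controlling bound is minute 65, so the centrifuge run finishes at 65 + 56 = minute 121.
Wash step needs all of the centrifuge run (finishes minute 121); sample prep (finishes minute 17); incubation (finishes minute 65). That puts its earliest start at minute 121; it finishes at 121 + 65 = minute 186.
For secondary incubation: wash step (finishes minute 186, plus 30-minute gap → minute 216); the centrifuge run (finishes minute 121); incubation (finishes minute 65). Taking the maximum gives a start of minute 216, and it finishes at 216 + 60 = minute 276.

276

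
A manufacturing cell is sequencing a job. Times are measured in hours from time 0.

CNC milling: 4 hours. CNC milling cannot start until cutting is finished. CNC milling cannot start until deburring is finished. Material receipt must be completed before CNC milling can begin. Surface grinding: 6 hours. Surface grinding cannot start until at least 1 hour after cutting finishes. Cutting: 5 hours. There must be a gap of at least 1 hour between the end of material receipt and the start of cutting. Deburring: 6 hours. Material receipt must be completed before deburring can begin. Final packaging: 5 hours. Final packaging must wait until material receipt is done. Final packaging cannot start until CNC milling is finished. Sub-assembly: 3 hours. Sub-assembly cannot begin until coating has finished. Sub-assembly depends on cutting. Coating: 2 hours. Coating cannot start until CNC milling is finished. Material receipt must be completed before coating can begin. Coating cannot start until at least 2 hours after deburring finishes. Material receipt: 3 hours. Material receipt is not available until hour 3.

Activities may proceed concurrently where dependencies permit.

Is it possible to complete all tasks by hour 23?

After its own release at hour 3, material receipt can start at hour 3 and finishes at hour 6.
Deburring cannot begin until material receipt (finishes hour 6). It runs from hour 6 to 6 + 6 = hour 12.
After material receipt (finishes hour 6, plus 1-hour gap → hour 7), cutting can start at hour 7 and finishes at hour 12.
After cutting (finishes hour 12, plus 1-hour gap → hour 13), surface grinding can start at hour 13 and finishes at hour 19.
CNC milling cannot start until cutting (finishes hour 12); deburring (finishes hour 12); material receipt (finishes hour 6). The controlling bound is hour 12, so CNC milling finishes at 12 + 4 = hour 16.
For final packaging: material receipt (finishes hour 6); CNC milling (finishes hour 16). Taking the maximum gives a start of hour 16, and it finishes at 16 + 5 = hour 21.
Coating cannot start until CNC milling (finishes hour 16); material receipt (finishes hour 6); deburring (finishes hour 12, plus 2-hour gap → hour 14). The controlling bound is hour 16, so coating finishes at 16 + 2 = hour 18.
For sub-assembly: coating (finishes hour 18); cutting (finishes hour 12). Taking the maximum gives a start of hour 18, and it finishes at 18 + 3 = hour 21.
Every task is finished by hour 21, which is no later than the deadline of 23, so the schedule is feasible.

Yes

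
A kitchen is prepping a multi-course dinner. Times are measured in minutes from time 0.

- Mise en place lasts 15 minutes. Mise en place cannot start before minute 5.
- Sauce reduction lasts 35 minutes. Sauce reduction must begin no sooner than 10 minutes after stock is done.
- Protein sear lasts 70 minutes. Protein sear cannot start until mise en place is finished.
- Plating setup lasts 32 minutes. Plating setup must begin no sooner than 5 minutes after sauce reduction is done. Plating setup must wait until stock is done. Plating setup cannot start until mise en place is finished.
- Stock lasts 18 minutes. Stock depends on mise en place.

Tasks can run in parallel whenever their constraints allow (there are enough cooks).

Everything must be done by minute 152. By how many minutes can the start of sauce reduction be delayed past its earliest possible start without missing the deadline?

32

Mise en place cannot begin until its own release at minute 5. It runs from minute 5 to 5 + 15 = minute 20.
After mise en place (finishes minute 20), stock can start at minute 20 and finishes at minute 38.
Sauce reduction waits on stock (finishes minute 38, plus 10-minute gap → minute 48), so it starts at minute 48 and finishes at 48 + 35 = minute 83.

Working backward from the deadline:
Nothing follows plating setup; the deadline of minute 152 is its only limit. It must start by 152 − 32 = minute 120.
Sauce reduction must finish before plating setup (must start by minute 120, minus 5-minute gap → minute 115). With a 35-minute duration, sauce reduction must start by 115 − 35 = minute 80.
So sauce reduction can start as early as minute 48 and as late as minute 80, giving 80 − 48 = 32 minutes of slack.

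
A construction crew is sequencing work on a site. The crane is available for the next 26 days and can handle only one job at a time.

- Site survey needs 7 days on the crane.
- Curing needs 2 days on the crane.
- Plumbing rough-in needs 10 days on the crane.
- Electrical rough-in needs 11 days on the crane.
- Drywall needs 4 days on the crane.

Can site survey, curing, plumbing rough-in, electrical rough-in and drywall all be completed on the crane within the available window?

Running back to back, the jobs need 7 + 2 + 10 + 11 + 4 = 34 days on the crane.
Since 34 > 26, they cannot all fit.

No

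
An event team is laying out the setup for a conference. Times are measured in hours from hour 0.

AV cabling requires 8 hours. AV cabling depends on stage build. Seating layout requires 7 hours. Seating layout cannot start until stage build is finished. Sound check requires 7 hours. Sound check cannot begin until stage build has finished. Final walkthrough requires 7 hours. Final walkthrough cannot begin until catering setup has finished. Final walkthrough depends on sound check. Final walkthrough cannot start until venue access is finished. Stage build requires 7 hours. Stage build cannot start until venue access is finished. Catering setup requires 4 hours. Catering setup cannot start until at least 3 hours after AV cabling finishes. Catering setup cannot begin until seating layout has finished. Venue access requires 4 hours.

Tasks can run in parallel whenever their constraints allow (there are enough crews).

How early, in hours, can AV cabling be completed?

19

Nothing blocks venue access, so it runs from hour 0 to hour 4.
Stage build waits on venue access (finishes hour 4), so it starts at hour 4 and finishes at 4 + 7 = hour 11.
AV cabling waits on stage build (finishes hour 11), so it starts at hour 11 and finishes at 11 + 8 = hour 19.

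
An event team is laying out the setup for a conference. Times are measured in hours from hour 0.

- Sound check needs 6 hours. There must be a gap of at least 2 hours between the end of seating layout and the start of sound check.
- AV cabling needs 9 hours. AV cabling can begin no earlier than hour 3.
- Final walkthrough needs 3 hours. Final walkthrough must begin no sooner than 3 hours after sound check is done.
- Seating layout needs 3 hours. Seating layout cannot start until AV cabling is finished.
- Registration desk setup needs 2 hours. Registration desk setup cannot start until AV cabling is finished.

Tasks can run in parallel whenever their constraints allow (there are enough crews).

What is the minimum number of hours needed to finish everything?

29

After its own release at hour 3, AV cabling can start at hour 3 and finishes at hour 12.
After AV cabling (finishes hour 12), registration desk setup can start at hour 12 and finishes at hour 14.
Seating layout cannot begin until AV cabling (finishes hour 12). It runs from hour 12 to 12 + 3 = hour 15.
Sound check waits on seating layout (finishes hour 15, plus 2-hour gap → hour 17), so it starts at hour 17 and finishes at 17 + 6 = hour 23.
Final walkthrough waits on sound check (finishes hour 23, plus 3-hour gap → hour 26), so it starts at hour 26 and finishes at 26 + 3 = hour 29.
All tasks are finished once the last one completes. Finish times: AV cabling at 12, Seating layout at 15, Registration desk setup at 14, Sound check at 23, Final walkthrough at 29. The latest is hour 29.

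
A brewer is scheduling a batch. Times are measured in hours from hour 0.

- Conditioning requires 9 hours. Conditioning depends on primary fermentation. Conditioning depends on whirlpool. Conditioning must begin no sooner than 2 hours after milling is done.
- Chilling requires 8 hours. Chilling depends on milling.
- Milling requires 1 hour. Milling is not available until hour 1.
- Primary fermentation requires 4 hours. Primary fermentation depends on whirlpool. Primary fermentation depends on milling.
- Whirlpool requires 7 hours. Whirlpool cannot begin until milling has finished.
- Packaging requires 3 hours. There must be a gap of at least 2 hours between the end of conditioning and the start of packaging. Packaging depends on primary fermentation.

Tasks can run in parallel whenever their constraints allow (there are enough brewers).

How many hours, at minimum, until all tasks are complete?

27

After its own release at hour 1, milling can start at hour 1 and finishes at hour 2.
Chilling waits on milling (finishes hour 2), so it starts at hour 2 and finishes at 2 + 8 = hour 10.
After milling (finishes hour 2), whirlpool can start at hour 2 and finishes at hour 9.
Primary fermentation has to wait for whirlpool (finishes hour 9); milling (finishes hour 2). The latest of these is hour 9, so primary fermentation runs hour 9 to 9 + 4 = hour 13.
Conditioning has to wait for primary fermentation (finishes hour 13); whirlpool (finishes hour 9); milling (finishes hour 2, plus 2-hour gap → hour 4). The latest of these is hour 13, so conditioning runs hour 13 to 13 + 9 = hour 22.
Packaging cannot start until conditioning (finishes hour 22, plus 2-hour gap → hour 24); primary fermentation (finishes hour 13). The controlling bound is hour 24, so packaging finishes at 24 + 3 = hour 27.
All tasks are finished once the last one completes. Finish times: Milling at 2, Whirlpool at 9, Chilling at 10, Primary fermentation at 13, Conditioning at 22, Packaging at 27. The latest is hour 27.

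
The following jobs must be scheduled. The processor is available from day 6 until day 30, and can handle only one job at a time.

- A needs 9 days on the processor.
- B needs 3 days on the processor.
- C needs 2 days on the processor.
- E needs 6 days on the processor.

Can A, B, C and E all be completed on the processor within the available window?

The processor window is 30 − 6 = 24 days.
Running back to back, the jobs need 9 + 3 + 2 + 6 = 20 days on the processor.
Since 20 ≤ 24, they fit within the window.

Yes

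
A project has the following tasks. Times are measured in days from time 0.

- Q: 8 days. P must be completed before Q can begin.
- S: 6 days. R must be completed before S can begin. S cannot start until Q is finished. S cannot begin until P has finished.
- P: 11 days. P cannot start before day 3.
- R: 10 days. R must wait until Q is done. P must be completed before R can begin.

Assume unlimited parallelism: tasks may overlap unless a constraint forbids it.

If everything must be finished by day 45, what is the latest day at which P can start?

10

S must finish by day 45; it takes 6 days, so it must start by 45 − 6 = day 39.
R must finish before S (must start by day 39). With a 10-day duration, R must start by 39 − 10 = day 29.
Q feeds R (must start by day 29); S (must start by day 39). Taking the minimum, Q must finish by day 29 and start by 29 − 8 = day 21.
For P: Q (must start by day 21); R (must start by day 29); S (must start by day 39). The most restrictive is day 21; with an 11-day duration, P must start by day 10.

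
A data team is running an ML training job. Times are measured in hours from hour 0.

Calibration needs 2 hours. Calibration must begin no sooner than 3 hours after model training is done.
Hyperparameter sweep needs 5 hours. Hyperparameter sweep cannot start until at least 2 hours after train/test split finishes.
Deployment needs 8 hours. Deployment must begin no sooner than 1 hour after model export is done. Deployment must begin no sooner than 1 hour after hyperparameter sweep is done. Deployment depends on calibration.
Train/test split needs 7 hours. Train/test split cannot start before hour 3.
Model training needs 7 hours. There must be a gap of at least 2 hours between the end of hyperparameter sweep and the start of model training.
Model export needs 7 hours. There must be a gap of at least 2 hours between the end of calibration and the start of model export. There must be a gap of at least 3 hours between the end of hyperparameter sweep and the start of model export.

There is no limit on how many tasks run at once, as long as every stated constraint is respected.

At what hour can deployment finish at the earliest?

49

Train/test split waits on its own release at hour 3, so it starts at hour 3 and finishes at 3 + 7 = hour 10.
Hyperparameter sweep cannot begin until train/test split (finishes hour 10, plus 2-hour gap → hour 12). It runs from hour 12 to 12 + 5 = hour 17.
Model training waits on hyperparameter sweep (finishes hour 17, plus 2-hour gap → hour 19), so it starts at hour 19 and finishes at 19 + 7 = hour 26.
Calibration cannot begin until model training (finishes hour 26, plus 3-hour gap → hour 29). It runs from hour 29 to 29 + 2 = hour 31.
For model export: calibration (finishes hour 31, plus 2-hour gap → hour 33); hyperparameter sweep (finishes hour 17, plus 3-hour gap → hour 20). Taking the maximum gives a start of hour 33, and it finishes at 33 + 7 = hour 40.
For deployment: model export (finishes hour 40, plus 1-hour gap → hour 41); hyperparameter sweep (finishes hour 17, plus 1-hour gap → hour 18); calibration (finishes hour 31). Taking the maximum gives a start of hour 41, and it finishes at 41 + 8 = hour 49.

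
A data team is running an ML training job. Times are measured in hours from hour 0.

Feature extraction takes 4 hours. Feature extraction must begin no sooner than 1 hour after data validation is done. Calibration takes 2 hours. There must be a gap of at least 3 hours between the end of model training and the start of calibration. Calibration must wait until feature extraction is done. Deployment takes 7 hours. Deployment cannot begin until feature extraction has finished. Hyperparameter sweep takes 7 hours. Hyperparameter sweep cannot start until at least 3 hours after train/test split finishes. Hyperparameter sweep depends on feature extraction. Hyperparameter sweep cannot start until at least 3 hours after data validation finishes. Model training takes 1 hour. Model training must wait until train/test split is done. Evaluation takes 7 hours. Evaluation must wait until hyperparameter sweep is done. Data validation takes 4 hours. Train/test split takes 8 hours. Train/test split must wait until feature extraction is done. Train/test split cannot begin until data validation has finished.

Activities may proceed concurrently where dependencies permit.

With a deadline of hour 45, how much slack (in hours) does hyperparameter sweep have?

Data validation can start immediately at hour 0; it finishes at hour 4.
Feature extraction cannot begin until data validation (finishes hour 4, plus 1-hour gap → hour 5). It runs from hour 5 to 5 + 4 = hour 9.
Train/test split needs all of feature extraction (finishes hour 9); data validation (finishes hour 4). That puts its earliest start at hour 9; it finishes at 9 + 8 = hour 17.
Hyperparameter sweep has to wait for train/test split (finishes hour 17, plus 3-hour gap → hour 20); feature extraction (finishes hour 9); data validation (finishes hour 4, plus 3-hour gap → hour 7). The latest of these is hour 20, so hyperparameter sweep runs hour 20 to 20 + 7 = hour 27.

Working backward from the deadline:
Evaluation must finish by hour 45; it takes 7 hours, so it must start by 45 − 7 = hour 38.
Since evaluation (must start by hour 38) depends on it, hyperparameter sweep must finish by hour 38. Backing off its 7-hour duration gives a latest start of hour 31.
So hyperparameter sweep can start as early as hour 20 and as late as hour 31, giving 31 − 20 = 11 hours of slack.

11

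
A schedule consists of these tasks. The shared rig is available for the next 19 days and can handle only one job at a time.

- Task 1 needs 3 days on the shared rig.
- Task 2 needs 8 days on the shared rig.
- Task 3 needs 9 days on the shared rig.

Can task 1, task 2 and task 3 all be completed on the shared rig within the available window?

Running back to back, the jobs need 3 + 8 + 9 = 20 days on the shared rig.
Since 20 > 19, they cannot all fit.

No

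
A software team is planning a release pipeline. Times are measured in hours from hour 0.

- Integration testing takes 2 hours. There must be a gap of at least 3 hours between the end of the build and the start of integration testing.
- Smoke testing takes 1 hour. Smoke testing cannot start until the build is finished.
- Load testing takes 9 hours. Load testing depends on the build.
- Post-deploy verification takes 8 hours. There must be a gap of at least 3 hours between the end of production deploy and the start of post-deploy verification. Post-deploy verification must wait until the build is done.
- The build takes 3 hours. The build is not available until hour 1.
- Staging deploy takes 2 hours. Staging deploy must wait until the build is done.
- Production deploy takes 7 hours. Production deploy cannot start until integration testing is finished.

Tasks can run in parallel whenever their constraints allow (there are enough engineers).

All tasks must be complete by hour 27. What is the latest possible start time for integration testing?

Post-deploy verification has no dependents, so it just needs to finish by hour 27. Starting by 27 − 8 = hour 19 achieves that.
Production deploy must finish before post-deploy verification (must start by hour 19, minus 3-hour gap → hour 16). With a 7-hour duration, production deploy must start by 16 − 7 = hour 9.
Integration testing has to be done before production deploy (must start by hour 9). That means finishing by hour 9, i.e. starting by 9 − 2 = hour 7.

7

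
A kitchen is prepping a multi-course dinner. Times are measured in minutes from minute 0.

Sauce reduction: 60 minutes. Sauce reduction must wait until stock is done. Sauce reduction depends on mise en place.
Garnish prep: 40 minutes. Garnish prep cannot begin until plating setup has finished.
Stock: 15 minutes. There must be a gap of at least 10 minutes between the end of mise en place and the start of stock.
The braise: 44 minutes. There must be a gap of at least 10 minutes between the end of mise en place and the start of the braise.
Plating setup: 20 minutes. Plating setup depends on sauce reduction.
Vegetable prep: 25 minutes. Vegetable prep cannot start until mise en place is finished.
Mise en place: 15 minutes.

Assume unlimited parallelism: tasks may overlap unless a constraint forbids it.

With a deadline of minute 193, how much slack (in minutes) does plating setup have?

33

Mise en place has no prerequisites, so it starts at minute 0 and finishes at minute 15.
Stock cannot begin until mise en place (finishes minute 15, plus 10-minute gap → minute 25). It runs from minute 25 to 25 + 15 = minute 40.
For sauce reduction: stock (finishes minute 40); mise en place (finishes minute 15). Taking the maximum gives a start of minute 40, and it finishes at 40 + 60 = minute 100.
Plating setup cannot begin until sauce reduction (finishes minute 100). It runs from minute 100 to 100 + 20 = minute 120.

Working backward from the deadline:
Garnish prep must finish by minute 193; it takes 40 minutes, so it must start by 193 − 40 = minute 153.
Since garnish prep (must start by minute 153) depends on it, plating setup must finish by minute 153. Backing off its 20-minute duration gives a latest start of minute 133.
So plating setup can start as early as minute 100 and as late as minute 133, giving 133 − 100 = 33 minutes of slack.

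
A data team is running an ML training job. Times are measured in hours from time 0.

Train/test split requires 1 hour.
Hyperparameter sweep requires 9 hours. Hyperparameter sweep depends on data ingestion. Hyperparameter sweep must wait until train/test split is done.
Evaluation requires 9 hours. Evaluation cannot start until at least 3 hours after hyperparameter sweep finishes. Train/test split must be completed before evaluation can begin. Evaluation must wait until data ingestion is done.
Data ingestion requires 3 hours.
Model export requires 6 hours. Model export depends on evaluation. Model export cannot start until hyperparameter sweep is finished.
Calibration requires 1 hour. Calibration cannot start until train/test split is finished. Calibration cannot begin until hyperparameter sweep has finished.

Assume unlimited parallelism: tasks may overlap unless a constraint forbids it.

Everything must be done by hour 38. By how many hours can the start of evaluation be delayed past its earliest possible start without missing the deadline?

Nothing blocks train/test split, so it runs from hour 0 to hour 1.
Nothing blocks data ingestion, so it runs from hour 0 to hour 3.
Hyperparameter sweep has to wait for data ingestion (finishes hour 3); train/test split (finishes hour 1). The latest of these is hour 3, so hyperparameter sweep runs hour 3 to 3 + 9 = hour 12.
Evaluation cannot start until hyperparameter sweep (finishes hour 12, plus 3-hour gap → hour 15); train/test split (finishes hour 1); data ingestion (finishes hour 3). The controlling bound is hour 15, so evaluation finishes at 15 + 9 = hour 24.

Working backward from the deadline:
Model export has no dependents, so it just needs to finish by hour 38. Starting by 38 − 6 = hour 32 achieves that.
Evaluation feeds into model export (must start by hour 32); so evaluation must finish by hour 32 and therefore start by hour 23.
So evaluation can start as early as hour 15 and as late as hour 23, giving 23 − 15 = 8 hours of slack.

8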